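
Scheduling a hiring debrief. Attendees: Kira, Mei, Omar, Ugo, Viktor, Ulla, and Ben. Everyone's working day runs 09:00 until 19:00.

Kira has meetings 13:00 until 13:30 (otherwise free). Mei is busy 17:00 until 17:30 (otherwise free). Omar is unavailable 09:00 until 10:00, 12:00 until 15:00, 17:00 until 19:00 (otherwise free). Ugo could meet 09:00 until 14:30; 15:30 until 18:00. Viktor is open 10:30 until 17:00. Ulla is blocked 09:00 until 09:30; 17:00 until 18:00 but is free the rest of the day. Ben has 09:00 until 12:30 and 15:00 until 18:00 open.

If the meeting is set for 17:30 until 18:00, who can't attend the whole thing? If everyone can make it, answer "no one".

Omar, Ulla, Viktor

Kira free: 09:00-13:00, 13:30-19:00 (invert busy blocks within the working day).
Mei free: 09:00-17:00, 17:30-19:00 (invert busy blocks within the working day).
Omar free: 10:00-12:00, 15:00-17:00 (invert busy blocks within the working day).
Ugo free: 09:00-14:30, 15:30-18:00.
Viktor free: 10:30-17:00.
Ulla free: 09:30-17:00, 18:00-19:00 (invert busy blocks within the working day).
Ben free: 09:00-12:30, 15:00-18:00.
Kira: free for 17:30-18:00. Mei: free for 17:30-18:00. Omar: not fully free for 17:30-18:00. Ugo: free for 17:30-18:00. Viktor: not fully free for 17:30-18:00. Ulla: not fully free for 17:30-18:00. Ben: free for 17:30-18:00.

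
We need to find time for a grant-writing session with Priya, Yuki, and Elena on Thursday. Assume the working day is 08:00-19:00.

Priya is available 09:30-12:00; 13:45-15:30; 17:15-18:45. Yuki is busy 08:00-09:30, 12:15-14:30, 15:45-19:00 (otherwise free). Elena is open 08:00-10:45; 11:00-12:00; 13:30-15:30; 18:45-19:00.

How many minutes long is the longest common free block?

Priya free: 09:30-12:00, 13:45-15:30, 17:15-18:45.
Yuki free: 09:30-12:15, 14:30-15:45 (invert busy blocks within the working day).
Elena free: 08:00-10:45, 11:00-12:00, 13:30-15:30, 18:45-19:00.
Priya ∩ Yuki: 09:30-12:00, 14:30-15:30.
Priya ∩ Yuki ∩ Elena: 09:30-10:45, 11:00-12:00, 14:30-15:30.
The longest is 09:30-10:45 at 75 minutes.

75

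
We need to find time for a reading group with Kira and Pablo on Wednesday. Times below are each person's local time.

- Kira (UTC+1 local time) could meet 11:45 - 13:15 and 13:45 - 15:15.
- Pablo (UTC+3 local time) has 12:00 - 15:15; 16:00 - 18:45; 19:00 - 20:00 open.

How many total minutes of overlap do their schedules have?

165

Kira in UTC: 10:45-12:15, 12:45-14:15 (subtract 1h to convert from UTC+1).
Pablo in UTC: 09:00-12:15, 13:00-15:45, 16:00-17:00 (subtract 3h to convert from UTC+3).
Kira ∩ Pablo: 10:45-12:15, 13:00-14:15.
Those are the intersection windows.
Summing the common windows: 90 + 75 = 165 minutes.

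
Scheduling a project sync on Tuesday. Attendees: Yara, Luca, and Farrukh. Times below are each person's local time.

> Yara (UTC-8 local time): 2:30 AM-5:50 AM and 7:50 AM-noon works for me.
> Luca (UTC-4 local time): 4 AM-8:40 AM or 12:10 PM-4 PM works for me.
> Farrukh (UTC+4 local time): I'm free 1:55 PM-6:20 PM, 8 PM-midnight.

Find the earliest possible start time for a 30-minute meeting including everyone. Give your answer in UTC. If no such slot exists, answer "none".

10:30

Yara in UTC: 10:30-13:50, 15:50-20:00 (add 8h to convert from UTC-8).
Luca in UTC: 08:00-12:40, 16:10-20:00 (add 4h to convert from UTC-4).
Farrukh in UTC: 09:55-14:20, 16:00-20:00 (subtract 4h to convert from UTC+4).
Yara ∩ Luca: 10:30-12:40, 16:10-20:00.
Yara ∩ Luca ∩ Farrukh: 10:30-12:40, 16:10-20:00.
Those are the intersection windows.
The first common window of at least 30 minutes is 10:30-12:40, so the earliest start is 10:30.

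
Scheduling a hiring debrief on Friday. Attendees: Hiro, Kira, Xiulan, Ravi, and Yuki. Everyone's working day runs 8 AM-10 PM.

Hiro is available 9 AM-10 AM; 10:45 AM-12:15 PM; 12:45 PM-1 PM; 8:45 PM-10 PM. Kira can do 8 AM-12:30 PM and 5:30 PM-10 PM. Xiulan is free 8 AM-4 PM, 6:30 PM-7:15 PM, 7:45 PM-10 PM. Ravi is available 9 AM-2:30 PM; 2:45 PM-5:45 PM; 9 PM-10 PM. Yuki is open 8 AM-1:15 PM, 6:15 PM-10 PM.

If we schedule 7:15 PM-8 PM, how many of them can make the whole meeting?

2

Kira and Yuki can make the full 19:15-20:00 slot — that's 2.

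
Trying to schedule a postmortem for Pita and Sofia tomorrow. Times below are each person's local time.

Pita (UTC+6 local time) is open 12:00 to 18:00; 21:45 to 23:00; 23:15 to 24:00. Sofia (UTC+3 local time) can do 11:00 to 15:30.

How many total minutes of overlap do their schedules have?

Pita in UTC: 06:00-12:00, 15:45-17:00, 17:15-18:00 (subtract 6h to convert from UTC+6).
Sofia in UTC: 08:00-12:30 (subtract 3h to convert from UTC+3).
Pita ∩ Sofia: 08:00-12:00.
That's a single block of 240 minutes.

240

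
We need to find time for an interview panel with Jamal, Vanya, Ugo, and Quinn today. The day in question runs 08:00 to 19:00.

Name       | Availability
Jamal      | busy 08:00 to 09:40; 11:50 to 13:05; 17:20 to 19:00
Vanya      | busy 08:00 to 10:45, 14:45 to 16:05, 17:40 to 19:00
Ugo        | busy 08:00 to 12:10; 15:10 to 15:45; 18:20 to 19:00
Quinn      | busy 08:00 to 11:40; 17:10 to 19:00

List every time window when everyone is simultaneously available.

13:05-14:45, 16:05-17:10

Jamal free: 09:40-11:50, 13:05-17:20 (invert busy blocks within the working day).
Vanya free: 10:45-14:45, 16:05-17:40 (invert busy blocks within the working day).
Ugo free: 12:10-15:10, 15:45-18:20 (invert busy blocks within the working day).
Quinn free: 11:40-17:10 (invert busy blocks within the working day).
Jamal ∩ Vanya: 10:45-11:50, 13:05-14:45, 16:05-17:20.
Jamal ∩ Vanya ∩ Ugo: 13:05-14:45, 16:05-17:20.
Jamal ∩ Vanya ∩ Ugo ∩ Quinn: 13:05-14:45, 16:05-17:10.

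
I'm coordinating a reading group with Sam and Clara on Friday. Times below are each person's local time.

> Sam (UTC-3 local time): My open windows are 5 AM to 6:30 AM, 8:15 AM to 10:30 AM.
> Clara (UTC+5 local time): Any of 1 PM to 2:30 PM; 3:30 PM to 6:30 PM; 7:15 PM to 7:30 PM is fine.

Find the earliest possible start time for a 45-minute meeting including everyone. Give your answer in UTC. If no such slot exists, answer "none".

08:00

Sam in UTC: 08:00-09:30, 11:15-13:30 (add 3h to convert from UTC-3).
Clara in UTC: 08:00-09:30, 10:30-13:30, 14:15-14:30 (subtract 5h to convert from UTC+5).
Sam ∩ Clara: 08:00-09:30, 11:15-13:30.
The first common window of at least 45 minutes is 08:00-09:30, so the earliest start is 08:00.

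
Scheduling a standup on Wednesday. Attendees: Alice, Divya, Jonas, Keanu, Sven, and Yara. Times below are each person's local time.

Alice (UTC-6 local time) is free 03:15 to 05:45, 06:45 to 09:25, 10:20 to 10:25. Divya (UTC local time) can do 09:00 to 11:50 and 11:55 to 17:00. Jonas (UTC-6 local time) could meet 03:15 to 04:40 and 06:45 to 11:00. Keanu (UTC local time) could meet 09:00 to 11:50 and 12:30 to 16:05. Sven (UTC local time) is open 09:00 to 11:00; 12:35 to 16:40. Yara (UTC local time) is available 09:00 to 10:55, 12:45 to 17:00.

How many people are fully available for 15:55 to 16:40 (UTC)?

4

Alice in UTC: 09:15-11:45, 12:45-15:25, 16:20-16:25 (add 6h to convert from UTC-6).
Divya in UTC: 09:00-11:50, 11:55-17:00.
Jonas in UTC: 09:15-10:40, 12:45-17:00 (add 6h to convert from UTC-6).
Keanu in UTC: 09:00-11:50, 12:30-16:05.
Sven in UTC: 09:00-11:00, 12:35-16:40.
Yara in UTC: 09:00-10:55, 12:45-17:00.
Divya, Jonas, Sven, and Yara can make the full 15:55-16:40 slot — that's 4.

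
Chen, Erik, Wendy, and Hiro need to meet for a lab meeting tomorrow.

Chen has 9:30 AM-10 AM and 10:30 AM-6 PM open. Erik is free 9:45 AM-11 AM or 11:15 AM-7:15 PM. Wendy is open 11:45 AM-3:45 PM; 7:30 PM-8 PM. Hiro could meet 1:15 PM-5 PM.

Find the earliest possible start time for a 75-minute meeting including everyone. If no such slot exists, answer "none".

Chen ∩ Erik: 09:45-10:00, 10:30-11:00, 11:15-18:00.
Chen ∩ Erik ∩ Wendy: 11:45-15:45.
Chen ∩ Erik ∩ Wendy ∩ Hiro: 13:15-15:45.
The first common window of at least 75 minutes is 13:15-15:45, so the earliest start is 13:15.

13:15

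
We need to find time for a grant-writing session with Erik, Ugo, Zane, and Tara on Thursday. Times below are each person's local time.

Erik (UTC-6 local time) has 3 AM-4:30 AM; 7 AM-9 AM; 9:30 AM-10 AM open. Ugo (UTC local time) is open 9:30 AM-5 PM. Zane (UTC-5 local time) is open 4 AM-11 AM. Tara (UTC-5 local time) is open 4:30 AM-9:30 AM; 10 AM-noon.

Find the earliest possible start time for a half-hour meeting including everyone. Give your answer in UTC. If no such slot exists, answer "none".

09:30

Erik in UTC: 09:00-10:30, 13:00-15:00, 15:30-16:00 (add 6h to convert from UTC-6).
Ugo in UTC: 09:30-17:00.
Zane in UTC: 09:00-16:00 (add 5h to convert from UTC-5).
Tara in UTC: 09:30-14:30, 15:00-17:00 (add 5h to convert from UTC-5).
Erik ∩ Ugo: 09:30-10:30, 13:00-15:00, 15:30-16:00.
Erik ∩ Ugo ∩ Zane: 09:30-10:30, 13:00-15:00, 15:30-16:00.
Erik ∩ Ugo ∩ Zane ∩ Tara: 09:30-10:30, 13:00-14:30, 15:30-16:00.
The first common window of at least 30 minutes is 09:30-10:30, so the earliest start is 09:30.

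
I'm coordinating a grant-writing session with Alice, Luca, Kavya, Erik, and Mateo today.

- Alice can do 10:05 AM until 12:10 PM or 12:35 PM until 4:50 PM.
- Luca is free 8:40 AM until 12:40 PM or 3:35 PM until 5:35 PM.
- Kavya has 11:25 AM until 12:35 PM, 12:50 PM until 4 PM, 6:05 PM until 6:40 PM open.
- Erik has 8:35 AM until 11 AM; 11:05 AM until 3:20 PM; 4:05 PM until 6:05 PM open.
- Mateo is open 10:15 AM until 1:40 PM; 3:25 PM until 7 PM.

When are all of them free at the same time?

Alice ∩ Luca: 10:05-12:10, 12:35-12:40, 15:35-16:50.
Alice ∩ Luca ∩ Kavya: 11:25-12:10, 15:35-16:00.
Alice ∩ Luca ∩ Kavya ∩ Erik: 11:25-12:10.
Alice ∩ Luca ∩ Kavya ∩ Erik ∩ Mateo: 11:25-12:10.

11:25-12:10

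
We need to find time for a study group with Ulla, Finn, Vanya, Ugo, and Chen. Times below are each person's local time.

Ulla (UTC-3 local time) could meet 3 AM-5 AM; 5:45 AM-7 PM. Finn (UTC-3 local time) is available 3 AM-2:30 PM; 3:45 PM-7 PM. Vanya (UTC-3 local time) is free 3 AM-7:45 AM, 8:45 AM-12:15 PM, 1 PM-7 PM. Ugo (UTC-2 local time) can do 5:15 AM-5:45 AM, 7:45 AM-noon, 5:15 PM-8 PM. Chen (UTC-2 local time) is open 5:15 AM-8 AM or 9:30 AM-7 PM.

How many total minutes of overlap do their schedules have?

285

Ulla in UTC: 06:00-08:00, 08:45-22:00 (add 3h to convert from UTC-3).
Finn in UTC: 06:00-17:30, 18:45-22:00 (add 3h to convert from UTC-3).
Vanya in UTC: 06:00-10:45, 11:45-15:15, 16:00-22:00 (add 3h to convert from UTC-3).
Ugo in UTC: 07:15-07:45, 09:45-14:00, 19:15-22:00 (add 2h to convert from UTC-2).
Chen in UTC: 07:15-10:00, 11:30-21:00 (add 2h to convert from UTC-2).
Ulla ∩ Finn: 06:00-08:00, 08:45-17:30, 18:45-22:00.
Ulla ∩ Finn ∩ Vanya: 06:00-08:00, 08:45-10:45, 11:45-15:15, 16:00-17:30, 18:45-22:00.
Ulla ∩ Finn ∩ Vanya ∩ Ugo: 07:15-07:45, 09:45-10:45, 11:45-14:00, 19:15-22:00.
Ulla ∩ Finn ∩ Vanya ∩ Ugo ∩ Chen: 07:15-07:45, 09:45-10:00, 11:45-14:00, 19:15-21:00.
Those are the intersection windows.
Summing the common windows: 30 + 15 + 135 + 105 = 285 minutes.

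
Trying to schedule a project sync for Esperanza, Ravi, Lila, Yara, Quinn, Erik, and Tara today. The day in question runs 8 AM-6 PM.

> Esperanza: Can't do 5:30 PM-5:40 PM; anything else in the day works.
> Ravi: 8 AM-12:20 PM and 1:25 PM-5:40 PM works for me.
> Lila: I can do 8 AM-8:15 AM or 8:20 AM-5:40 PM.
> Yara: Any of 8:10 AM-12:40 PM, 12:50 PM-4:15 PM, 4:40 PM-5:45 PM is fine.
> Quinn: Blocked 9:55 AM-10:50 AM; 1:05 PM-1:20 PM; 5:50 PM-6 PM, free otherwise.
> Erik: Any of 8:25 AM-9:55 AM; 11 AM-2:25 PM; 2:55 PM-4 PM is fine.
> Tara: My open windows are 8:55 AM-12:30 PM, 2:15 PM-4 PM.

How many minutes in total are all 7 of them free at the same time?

Esperanza free: 08:00-17:30, 17:40-18:00 (invert busy blocks within the working day).
Ravi free: 08:00-12:20, 13:25-17:40.
Lila free: 08:00-08:15, 08:20-17:40.
Yara free: 08:10-12:40, 12:50-16:15, 16:40-17:45.
Quinn free: 08:00-09:55, 10:50-13:05, 13:20-17:50 (invert busy blocks within the working day).
Erik free: 08:25-09:55, 11:00-14:25, 14:55-16:00.
Tara free: 08:55-12:30, 14:15-16:00.
Esperanza ∩ Ravi: 08:00-12:20, 13:25-17:30.
Esperanza ∩ Ravi ∩ Lila: 08:00-08:15, 08:20-12:20, 13:25-17:30.
Esperanza ∩ Ravi ∩ Lila ∩ Yara: 08:10-08:15, 08:20-12:20, 13:25-16:15, 16:40-17:30.
Esperanza ∩ Ravi ∩ Lila ∩ Yara ∩ Quinn: 08:10-08:15, 08:20-09:55, 10:50-12:20, 13:25-16:15, 16:40-17:30.
Esperanza ∩ Ravi ∩ Lila ∩ Yara ∩ Quinn ∩ Erik: 08:25-09:55, 11:00-12:20, 13:25-14:25, 14:55-16:00.
Esperanza ∩ Ravi ∩ Lila ∩ Yara ∩ Quinn ∩ Erik ∩ Tara: 08:55-09:55, 11:00-12:20, 14:15-14:25, 14:55-16:00.
Summing the common windows: 60 + 80 + 10 + 65 = 215 minutes.

215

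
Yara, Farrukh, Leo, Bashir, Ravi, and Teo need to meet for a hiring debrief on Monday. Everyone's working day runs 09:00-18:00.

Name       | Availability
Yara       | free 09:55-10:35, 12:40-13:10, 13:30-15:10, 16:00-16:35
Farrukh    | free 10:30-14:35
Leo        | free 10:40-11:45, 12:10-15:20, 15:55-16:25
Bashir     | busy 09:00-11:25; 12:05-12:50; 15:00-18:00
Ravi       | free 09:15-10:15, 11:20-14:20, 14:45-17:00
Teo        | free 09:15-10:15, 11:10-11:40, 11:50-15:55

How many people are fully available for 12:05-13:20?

3

Yara free: 09:55-10:35, 12:40-13:10, 13:30-15:10, 16:00-16:35.
Farrukh free: 10:30-14:35.
Leo free: 10:40-11:45, 12:10-15:20, 15:55-16:25.
Bashir free: 11:25-12:05, 12:50-15:00 (invert busy blocks within the working day).
Ravi free: 09:15-10:15, 11:20-14:20, 14:45-17:00.
Teo free: 09:15-10:15, 11:10-11:40, 11:50-15:55.
Farrukh, Ravi, and Teo can make the full 12:05-13:20 slot — that's 3.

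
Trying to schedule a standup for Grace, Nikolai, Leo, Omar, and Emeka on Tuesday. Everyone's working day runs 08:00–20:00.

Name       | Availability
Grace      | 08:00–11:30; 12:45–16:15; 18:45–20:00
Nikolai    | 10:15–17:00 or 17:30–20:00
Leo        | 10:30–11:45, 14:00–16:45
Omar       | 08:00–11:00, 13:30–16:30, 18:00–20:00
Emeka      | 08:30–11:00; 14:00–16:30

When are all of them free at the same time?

Grace ∩ Nikolai: 10:15-11:30, 12:45-16:15, 18:45-20:00.
Grace ∩ Nikolai ∩ Leo: 10:30-11:30, 14:00-16:15.
Grace ∩ Nikolai ∩ Leo ∩ Omar: 10:30-11:00, 14:00-16:15.
Grace ∩ Nikolai ∩ Leo ∩ Omar ∩ Emeka: 10:30-11:00, 14:00-16:15.

10:30-11:00, 14:00-16:15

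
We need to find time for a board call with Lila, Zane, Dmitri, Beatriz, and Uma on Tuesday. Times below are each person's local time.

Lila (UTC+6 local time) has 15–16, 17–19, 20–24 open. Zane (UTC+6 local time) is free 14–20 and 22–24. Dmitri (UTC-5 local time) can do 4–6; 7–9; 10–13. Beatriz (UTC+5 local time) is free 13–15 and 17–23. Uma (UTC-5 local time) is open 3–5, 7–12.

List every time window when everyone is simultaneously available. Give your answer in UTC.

Lila in UTC: 09:00-10:00, 11:00-13:00, 14:00-18:00 (subtract 6h to convert from UTC+6).
Zane in UTC: 08:00-14:00, 16:00-18:00 (subtract 6h to convert from UTC+6).
Dmitri in UTC: 09:00-11:00, 12:00-14:00, 15:00-18:00 (add 5h to convert from UTC-5).
Beatriz in UTC: 08:00-10:00, 12:00-18:00 (subtract 5h to convert from UTC+5).
Uma in UTC: 08:00-10:00, 12:00-17:00 (add 5h to convert from UTC-5).
Lila ∩ Zane: 09:00-10:00, 11:00-13:00, 16:00-18:00.
Lila ∩ Zane ∩ Dmitri: 09:00-10:00, 12:00-13:00, 16:00-18:00.
Lila ∩ Zane ∩ Dmitri ∩ Beatriz: 09:00-10:00, 12:00-13:00, 16:00-18:00.
Lila ∩ Zane ∩ Dmitri ∩ Beatriz ∩ Uma: 09:00-10:00, 12:00-13:00, 16:00-17:00.

09:00-10:00, 12:00-13:00, 16:00-17:00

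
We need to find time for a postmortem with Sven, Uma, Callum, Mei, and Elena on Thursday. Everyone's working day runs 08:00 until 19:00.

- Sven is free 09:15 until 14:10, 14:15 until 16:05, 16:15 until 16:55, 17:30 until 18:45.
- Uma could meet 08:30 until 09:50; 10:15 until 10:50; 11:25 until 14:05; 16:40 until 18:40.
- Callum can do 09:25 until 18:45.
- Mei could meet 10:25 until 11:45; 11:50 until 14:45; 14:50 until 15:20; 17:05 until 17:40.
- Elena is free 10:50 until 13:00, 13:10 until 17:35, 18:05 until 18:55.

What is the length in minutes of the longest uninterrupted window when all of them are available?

70

Sven ∩ Uma: 09:15-09:50, 10:15-10:50, 11:25-14:05, 16:40-16:55, 17:30-18:40.
Sven ∩ Uma ∩ Callum: 09:25-09:50, 10:15-10:50, 11:25-14:05, 16:40-16:55, 17:30-18:40.
Sven ∩ Uma ∩ Callum ∩ Mei: 10:25-10:50, 11:25-11:45, 11:50-14:05, 17:30-17:40.
Sven ∩ Uma ∩ Callum ∩ Mei ∩ Elena: 11:25-11:45, 11:50-13:00, 13:10-14:05, 17:30-17:35.
Those are the intersection windows.
The longest is 11:50-13:00 at 70 minutes.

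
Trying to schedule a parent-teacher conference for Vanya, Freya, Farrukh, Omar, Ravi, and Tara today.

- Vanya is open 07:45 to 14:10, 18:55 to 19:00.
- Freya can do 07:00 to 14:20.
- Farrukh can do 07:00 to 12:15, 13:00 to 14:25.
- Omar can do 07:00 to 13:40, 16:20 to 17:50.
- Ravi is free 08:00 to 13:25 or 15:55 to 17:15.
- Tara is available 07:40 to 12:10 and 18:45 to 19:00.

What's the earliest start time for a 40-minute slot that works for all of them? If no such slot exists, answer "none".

Vanya ∩ Freya: 07:45-14:10.
Vanya ∩ Freya ∩ Farrukh: 07:45-12:15, 13:00-14:10.
Vanya ∩ Freya ∩ Farrukh ∩ Omar: 07:45-12:15, 13:00-13:40.
Vanya ∩ Freya ∩ Farrukh ∩ Omar ∩ Ravi: 08:00-12:15, 13:00-13:25.
Vanya ∩ Freya ∩ Farrukh ∩ Omar ∩ Ravi ∩ Tara: 08:00-12:10.
The first common window of at least 40 minutes is 08:00-12:10, so the earliest start is 08:00.

08:00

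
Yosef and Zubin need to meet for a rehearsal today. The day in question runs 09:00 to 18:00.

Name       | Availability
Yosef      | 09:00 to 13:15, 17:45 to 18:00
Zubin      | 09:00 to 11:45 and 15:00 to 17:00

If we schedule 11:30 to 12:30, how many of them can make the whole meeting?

1

Yosef can make the full 11:30-12:30 slot — that's 1.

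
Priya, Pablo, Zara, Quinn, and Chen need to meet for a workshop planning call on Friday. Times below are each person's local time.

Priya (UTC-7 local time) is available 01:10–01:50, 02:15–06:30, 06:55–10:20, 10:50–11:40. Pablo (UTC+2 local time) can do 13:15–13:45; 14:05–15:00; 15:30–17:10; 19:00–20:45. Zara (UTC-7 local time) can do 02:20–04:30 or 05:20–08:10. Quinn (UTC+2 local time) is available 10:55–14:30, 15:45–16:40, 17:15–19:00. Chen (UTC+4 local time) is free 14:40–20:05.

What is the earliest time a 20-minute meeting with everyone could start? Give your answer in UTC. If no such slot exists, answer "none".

13:55

Priya in UTC: 08:10-08:50, 09:15-13:30, 13:55-17:20, 17:50-18:40 (add 7h to convert from UTC-7).
Pablo in UTC: 11:15-11:45, 12:05-13:00, 13:30-15:10, 17:00-18:45 (subtract 2h to convert from UTC+2).
Zara in UTC: 09:20-11:30, 12:20-15:10 (add 7h to convert from UTC-7).
Quinn in UTC: 08:55-12:30, 13:45-14:40, 15:15-17:00 (subtract 2h to convert from UTC+2).
Chen in UTC: 10:40-16:05 (subtract 4h to convert from UTC+4).
Priya ∩ Pablo: 11:15-11:45, 12:05-13:00, 13:55-15:10, 17:00-17:20, 17:50-18:40.
Priya ∩ Pablo ∩ Zara: 11:15-11:30, 12:20-13:00, 13:55-15:10.
Priya ∩ Pablo ∩ Zara ∩ Quinn: 11:15-11:30, 12:20-12:30, 13:55-14:40.
Priya ∩ Pablo ∩ Zara ∩ Quinn ∩ Chen: 11:15-11:30, 12:20-12:30, 13:55-14:40.
So the common availability across everyone is 11:15-11:30, 12:20-12:30, 13:55-14:40.
The first common window of at least 20 minutes is 13:55-14:40, so the earliest start is 13:55.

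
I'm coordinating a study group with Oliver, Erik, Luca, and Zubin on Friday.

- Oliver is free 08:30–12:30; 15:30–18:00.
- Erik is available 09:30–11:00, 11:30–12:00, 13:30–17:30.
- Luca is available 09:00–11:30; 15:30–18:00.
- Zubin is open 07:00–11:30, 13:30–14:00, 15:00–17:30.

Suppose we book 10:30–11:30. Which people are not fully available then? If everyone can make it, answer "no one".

Oliver: free for 10:30-11:30. Erik: not fully free for 10:30-11:30. Luca: free for 10:30-11:30. Zubin: free for 10:30-11:30.

Erik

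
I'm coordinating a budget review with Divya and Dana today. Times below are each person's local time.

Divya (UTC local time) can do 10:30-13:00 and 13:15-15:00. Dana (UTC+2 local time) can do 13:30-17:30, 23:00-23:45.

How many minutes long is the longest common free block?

105

Divya in UTC: 10:30-13:00, 13:15-15:00.
Dana in UTC: 11:30-15:30, 21:00-21:45 (subtract 2h to convert from UTC+2).
Divya ∩ Dana: 11:30-13:00, 13:15-15:00.
So the common availability across everyone is 11:30-13:00, 13:15-15:00.
The longest is 13:15-15:00 at 105 minutes.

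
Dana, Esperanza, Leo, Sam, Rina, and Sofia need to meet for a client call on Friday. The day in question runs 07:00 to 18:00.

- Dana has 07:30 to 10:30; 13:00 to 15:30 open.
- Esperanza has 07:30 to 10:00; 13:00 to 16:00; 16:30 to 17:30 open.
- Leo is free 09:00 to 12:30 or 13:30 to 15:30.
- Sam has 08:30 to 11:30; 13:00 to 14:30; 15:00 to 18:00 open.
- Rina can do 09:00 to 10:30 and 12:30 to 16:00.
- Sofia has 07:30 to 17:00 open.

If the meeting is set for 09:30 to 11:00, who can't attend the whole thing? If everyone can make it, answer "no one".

Dana, Esperanza, Rina

Dana: not fully free for 09:30-11:00. Esperanza: not fully free for 09:30-11:00. Leo: free for 09:30-11:00. Sam: free for 09:30-11:00. Rina: not fully free for 09:30-11:00. Sofia: free for 09:30-11:00.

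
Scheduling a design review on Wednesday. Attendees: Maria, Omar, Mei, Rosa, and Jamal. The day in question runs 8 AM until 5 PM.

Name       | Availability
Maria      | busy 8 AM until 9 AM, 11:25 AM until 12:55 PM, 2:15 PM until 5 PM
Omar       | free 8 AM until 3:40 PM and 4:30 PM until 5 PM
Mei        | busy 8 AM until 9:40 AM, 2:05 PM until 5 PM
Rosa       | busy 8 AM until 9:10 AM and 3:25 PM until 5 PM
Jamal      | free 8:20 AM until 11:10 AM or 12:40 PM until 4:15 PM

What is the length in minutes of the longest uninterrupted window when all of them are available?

Maria free: 09:00-11:25, 12:55-14:15 (invert busy blocks within the working day).
Omar free: 08:00-15:40, 16:30-17:00.
Mei free: 09:40-14:05 (invert busy blocks within the working day).
Rosa free: 09:10-15:25 (invert busy blocks within the working day).
Jamal free: 08:20-11:10, 12:40-16:15.
Maria ∩ Omar: 09:00-11:25, 12:55-14:15.
Maria ∩ Omar ∩ Mei: 09:40-11:25, 12:55-14:05.
Maria ∩ Omar ∩ Mei ∩ Rosa: 09:40-11:25, 12:55-14:05.
Maria ∩ Omar ∩ Mei ∩ Rosa ∩ Jamal: 09:40-11:10, 12:55-14:05.
Those are the intersection windows.
The longest is 09:40-11:10 at 90 minutes.

90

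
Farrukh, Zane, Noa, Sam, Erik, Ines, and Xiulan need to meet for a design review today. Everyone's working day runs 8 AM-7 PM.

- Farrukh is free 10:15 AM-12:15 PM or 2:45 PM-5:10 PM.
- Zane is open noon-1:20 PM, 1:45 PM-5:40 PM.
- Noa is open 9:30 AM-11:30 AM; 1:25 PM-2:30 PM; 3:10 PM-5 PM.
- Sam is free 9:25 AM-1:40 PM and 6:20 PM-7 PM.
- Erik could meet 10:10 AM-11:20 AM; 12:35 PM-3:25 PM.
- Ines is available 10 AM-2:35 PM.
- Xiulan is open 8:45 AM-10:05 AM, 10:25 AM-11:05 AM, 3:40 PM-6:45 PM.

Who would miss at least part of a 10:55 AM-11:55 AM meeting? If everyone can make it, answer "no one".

Farrukh: free for 10:55-11:55. Zane: not fully free for 10:55-11:55. Noa: not fully free for 10:55-11:55. Sam: free for 10:55-11:55. Erik: not fully free for 10:55-11:55. Ines: free for 10:55-11:55. Xiulan: not fully free for 10:55-11:55.

Erik, Noa, Xiulan, Zane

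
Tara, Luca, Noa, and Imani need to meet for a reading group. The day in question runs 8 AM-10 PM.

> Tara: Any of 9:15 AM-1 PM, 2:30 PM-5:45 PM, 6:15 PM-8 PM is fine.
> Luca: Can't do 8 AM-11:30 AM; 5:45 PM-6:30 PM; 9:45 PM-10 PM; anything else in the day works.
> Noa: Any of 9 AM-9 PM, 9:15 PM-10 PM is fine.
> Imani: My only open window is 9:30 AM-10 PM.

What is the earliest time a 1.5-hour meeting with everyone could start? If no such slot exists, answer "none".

11:30

Tara free: 09:15-13:00, 14:30-17:45, 18:15-20:00.
Luca free: 11:30-17:45, 18:30-21:45 (invert busy blocks within the working day).
Noa free: 09:00-21:00, 21:15-22:00.
Imani free: 09:30-22:00.
Tara ∩ Luca: 11:30-13:00, 14:30-17:45, 18:30-20:00.
Tara ∩ Luca ∩ Noa: 11:30-13:00, 14:30-17:45, 18:30-20:00.
Tara ∩ Luca ∩ Noa ∩ Imani: 11:30-13:00, 14:30-17:45, 18:30-20:00.
So the common availability across everyone is 11:30-13:00, 14:30-17:45, 18:30-20:00.
The first common window of at least 90 minutes is 11:30-13:00, so the earliest start is 11:30.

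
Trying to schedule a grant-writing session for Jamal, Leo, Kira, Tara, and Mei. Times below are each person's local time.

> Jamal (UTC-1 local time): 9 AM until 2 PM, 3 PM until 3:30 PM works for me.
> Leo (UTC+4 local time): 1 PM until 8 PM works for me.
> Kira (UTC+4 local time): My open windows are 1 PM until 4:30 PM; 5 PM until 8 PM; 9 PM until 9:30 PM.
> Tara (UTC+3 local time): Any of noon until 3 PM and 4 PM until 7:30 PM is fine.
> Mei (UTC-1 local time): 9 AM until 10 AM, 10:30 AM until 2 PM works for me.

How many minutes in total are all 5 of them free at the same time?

210

Jamal in UTC: 10:00-15:00, 16:00-16:30 (add 1h to convert from UTC-1).
Leo in UTC: 09:00-16:00 (subtract 4h to convert from UTC+4).
Kira in UTC: 09:00-12:30, 13:00-16:00, 17:00-17:30 (subtract 4h to convert from UTC+4).
Tara in UTC: 09:00-12:00, 13:00-16:30 (subtract 3h to convert from UTC+3).
Mei in UTC: 10:00-11:00, 11:30-15:00 (add 1h to convert from UTC-1).
Jamal ∩ Leo: 10:00-15:00.
Jamal ∩ Leo ∩ Kira: 10:00-12:30, 13:00-15:00.
Jamal ∩ Leo ∩ Kira ∩ Tara: 10:00-12:00, 13:00-15:00.
Jamal ∩ Leo ∩ Kira ∩ Tara ∩ Mei: 10:00-11:00, 11:30-12:00, 13:00-15:00.
So the common availability across everyone is 10:00-11:00, 11:30-12:00, 13:00-15:00.
Summing the common windows: 60 + 30 + 120 = 210 minutes.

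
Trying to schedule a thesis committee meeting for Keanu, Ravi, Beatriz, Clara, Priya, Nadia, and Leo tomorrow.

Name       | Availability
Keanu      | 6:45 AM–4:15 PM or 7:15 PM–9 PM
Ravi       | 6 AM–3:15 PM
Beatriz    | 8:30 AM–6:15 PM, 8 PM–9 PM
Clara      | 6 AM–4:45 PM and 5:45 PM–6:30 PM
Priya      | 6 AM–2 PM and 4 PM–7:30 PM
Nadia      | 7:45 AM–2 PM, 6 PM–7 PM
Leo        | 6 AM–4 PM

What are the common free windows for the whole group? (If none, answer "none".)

Keanu ∩ Ravi: 06:45-15:15.
Keanu ∩ Ravi ∩ Beatriz: 08:30-15:15.
Keanu ∩ Ravi ∩ Beatriz ∩ Clara: 08:30-15:15.
Keanu ∩ Ravi ∩ Beatriz ∩ Clara ∩ Priya: 08:30-14:00.
Keanu ∩ Ravi ∩ Beatriz ∩ Clara ∩ Priya ∩ Nadia: 08:30-14:00.
Keanu ∩ Ravi ∩ Beatriz ∩ Clara ∩ Priya ∩ Nadia ∩ Leo: 08:30-14:00.
Those are the intersection windows.

08:30-14:00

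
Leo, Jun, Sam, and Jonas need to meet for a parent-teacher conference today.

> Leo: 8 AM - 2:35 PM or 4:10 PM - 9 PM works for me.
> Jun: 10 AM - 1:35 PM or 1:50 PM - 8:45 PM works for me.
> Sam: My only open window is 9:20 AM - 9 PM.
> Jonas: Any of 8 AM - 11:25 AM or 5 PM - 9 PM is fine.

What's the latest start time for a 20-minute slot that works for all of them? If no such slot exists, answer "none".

20:25

Leo ∩ Jun: 10:00-13:35, 13:50-14:35, 16:10-20:45.
Leo ∩ Jun ∩ Sam: 10:00-13:35, 13:50-14:35, 16:10-20:45.
Leo ∩ Jun ∩ Sam ∩ Jonas: 10:00-11:25, 17:00-20:45.
The last common window of at least 20 minutes is 17:00-20:45; a 20-minute meeting can start as late as 20:25 and still end by 20:45.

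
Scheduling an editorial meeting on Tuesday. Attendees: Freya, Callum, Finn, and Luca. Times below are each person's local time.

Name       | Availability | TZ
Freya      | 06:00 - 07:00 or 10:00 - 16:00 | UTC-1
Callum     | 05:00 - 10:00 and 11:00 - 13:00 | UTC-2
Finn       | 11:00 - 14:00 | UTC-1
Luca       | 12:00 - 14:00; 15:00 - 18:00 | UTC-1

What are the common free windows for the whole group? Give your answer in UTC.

13:00-15:00

Freya in UTC: 07:00-08:00, 11:00-17:00 (add 1h to convert from UTC-1).
Callum in UTC: 07:00-12:00, 13:00-15:00 (add 2h to convert from UTC-2).
Finn in UTC: 12:00-15:00 (add 1h to convert from UTC-1).
Luca in UTC: 13:00-15:00, 16:00-19:00 (add 1h to convert from UTC-1).
Freya ∩ Callum: 07:00-08:00, 11:00-12:00, 13:00-15:00.
Freya ∩ Callum ∩ Finn: 13:00-15:00.
Freya ∩ Callum ∩ Finn ∩ Luca: 13:00-15:00.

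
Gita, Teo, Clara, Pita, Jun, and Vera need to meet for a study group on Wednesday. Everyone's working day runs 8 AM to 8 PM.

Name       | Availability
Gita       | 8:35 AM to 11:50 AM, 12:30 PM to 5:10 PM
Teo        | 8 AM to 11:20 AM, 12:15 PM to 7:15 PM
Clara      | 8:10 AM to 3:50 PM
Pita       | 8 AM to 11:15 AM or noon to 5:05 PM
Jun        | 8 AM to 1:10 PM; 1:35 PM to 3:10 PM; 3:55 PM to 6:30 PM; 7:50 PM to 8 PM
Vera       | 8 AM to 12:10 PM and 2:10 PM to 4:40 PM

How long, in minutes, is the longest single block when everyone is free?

160

Gita ∩ Teo: 08:35-11:20, 12:30-17:10.
Gita ∩ Teo ∩ Clara: 08:35-11:20, 12:30-15:50.
Gita ∩ Teo ∩ Clara ∩ Pita: 08:35-11:15, 12:30-15:50.
Gita ∩ Teo ∩ Clara ∩ Pita ∩ Jun: 08:35-11:15, 12:30-13:10, 13:35-15:10.
Gita ∩ Teo ∩ Clara ∩ Pita ∩ Jun ∩ Vera: 08:35-11:15, 14:10-15:10.
The longest is 08:35-11:15 at 160 minutes.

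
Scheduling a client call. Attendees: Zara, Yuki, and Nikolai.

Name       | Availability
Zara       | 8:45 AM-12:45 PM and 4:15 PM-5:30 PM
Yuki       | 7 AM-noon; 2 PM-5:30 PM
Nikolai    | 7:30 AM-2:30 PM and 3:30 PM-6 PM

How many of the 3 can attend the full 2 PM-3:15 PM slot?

1

Yuki can make the full 14:00-15:15 slot — that's 1.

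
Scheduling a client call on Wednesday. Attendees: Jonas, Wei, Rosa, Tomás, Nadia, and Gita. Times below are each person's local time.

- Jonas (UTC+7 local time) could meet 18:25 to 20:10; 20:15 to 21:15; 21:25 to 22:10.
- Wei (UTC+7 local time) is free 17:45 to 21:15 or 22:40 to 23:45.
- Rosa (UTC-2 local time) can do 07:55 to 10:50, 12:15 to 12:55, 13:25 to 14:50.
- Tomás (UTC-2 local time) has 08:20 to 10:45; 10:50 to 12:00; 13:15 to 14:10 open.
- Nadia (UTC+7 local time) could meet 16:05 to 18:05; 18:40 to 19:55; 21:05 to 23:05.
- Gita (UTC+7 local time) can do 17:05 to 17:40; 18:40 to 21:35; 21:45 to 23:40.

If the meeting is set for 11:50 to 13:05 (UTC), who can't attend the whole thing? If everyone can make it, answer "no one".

Nadia, Rosa, Tomás

Jonas in UTC: 11:25-13:10, 13:15-14:15, 14:25-15:10 (subtract 7h to convert from UTC+7).
Wei in UTC: 10:45-14:15, 15:40-16:45 (subtract 7h to convert from UTC+7).
Rosa in UTC: 09:55-12:50, 14:15-14:55, 15:25-16:50 (add 2h to convert from UTC-2).
Tomás in UTC: 10:20-12:45, 12:50-14:00, 15:15-16:10 (add 2h to convert from UTC-2).
Nadia in UTC: 09:05-11:05, 11:40-12:55, 14:05-16:05 (subtract 7h to convert from UTC+7).
Gita in UTC: 10:05-10:40, 11:40-14:35, 14:45-16:40 (subtract 7h to convert from UTC+7).
Jonas: free for 11:50-13:05. Wei: free for 11:50-13:05. Rosa: not fully free for 11:50-13:05. Tomás: not fully free for 11:50-13:05. Nadia: not fully free for 11:50-13:05. Gita: free for 11:50-13:05.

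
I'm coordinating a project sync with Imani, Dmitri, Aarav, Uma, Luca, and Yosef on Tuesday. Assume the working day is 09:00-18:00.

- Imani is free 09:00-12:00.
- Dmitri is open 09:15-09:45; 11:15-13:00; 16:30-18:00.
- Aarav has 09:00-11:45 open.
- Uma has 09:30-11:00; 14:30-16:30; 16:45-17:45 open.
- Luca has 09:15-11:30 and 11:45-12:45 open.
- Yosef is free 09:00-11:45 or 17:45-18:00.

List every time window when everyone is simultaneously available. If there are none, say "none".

09:30-09:45

Imani ∩ Dmitri: 09:15-09:45, 11:15-12:00.
Imani ∩ Dmitri ∩ Aarav: 09:15-09:45, 11:15-11:45.
Imani ∩ Dmitri ∩ Aarav ∩ Uma: 09:30-09:45.
Imani ∩ Dmitri ∩ Aarav ∩ Uma ∩ Luca: 09:30-09:45.
Imani ∩ Dmitri ∩ Aarav ∩ Uma ∩ Luca ∩ Yosef: 09:30-09:45.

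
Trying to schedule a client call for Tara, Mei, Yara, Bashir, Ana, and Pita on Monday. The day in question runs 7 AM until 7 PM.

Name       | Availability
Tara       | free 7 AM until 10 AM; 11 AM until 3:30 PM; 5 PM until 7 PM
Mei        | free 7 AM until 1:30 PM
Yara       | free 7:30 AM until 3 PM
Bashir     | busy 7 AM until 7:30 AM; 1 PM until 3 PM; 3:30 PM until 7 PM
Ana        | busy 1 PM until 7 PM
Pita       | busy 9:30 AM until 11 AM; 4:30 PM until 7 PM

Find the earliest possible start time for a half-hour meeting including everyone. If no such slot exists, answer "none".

Tara free: 07:00-10:00, 11:00-15:30, 17:00-19:00.
Mei free: 07:00-13:30.
Yara free: 07:30-15:00.
Bashir free: 07:30-13:00, 15:00-15:30 (invert busy blocks within the working day).
Ana free: 07:00-13:00 (invert busy blocks within the working day).
Pita free: 07:00-09:30, 11:00-16:30 (invert busy blocks within the working day).
Tara ∩ Mei: 07:00-10:00, 11:00-13:30.
Tara ∩ Mei ∩ Yara: 07:30-10:00, 11:00-13:30.
Tara ∩ Mei ∩ Yara ∩ Bashir: 07:30-10:00, 11:00-13:00.
Tara ∩ Mei ∩ Yara ∩ Bashir ∩ Ana: 07:30-10:00, 11:00-13:00.
Tara ∩ Mei ∩ Yara ∩ Bashir ∩ Ana ∩ Pita: 07:30-09:30, 11:00-13:00.
The first common window of at least 30 minutes is 07:30-09:30, so the earliest start is 07:30.

07:30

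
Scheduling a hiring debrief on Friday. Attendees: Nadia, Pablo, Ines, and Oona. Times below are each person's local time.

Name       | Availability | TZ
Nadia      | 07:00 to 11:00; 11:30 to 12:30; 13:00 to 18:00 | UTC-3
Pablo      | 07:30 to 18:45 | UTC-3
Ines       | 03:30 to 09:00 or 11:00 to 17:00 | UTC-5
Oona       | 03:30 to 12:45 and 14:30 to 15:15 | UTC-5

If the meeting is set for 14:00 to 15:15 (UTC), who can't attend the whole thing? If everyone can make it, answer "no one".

Nadia in UTC: 10:00-14:00, 14:30-15:30, 16:00-21:00 (add 3h to convert from UTC-3).
Pablo in UTC: 10:30-21:45 (add 3h to convert from UTC-3).
Ines in UTC: 08:30-14:00, 16:00-22:00 (add 5h to convert from UTC-5).
Oona in UTC: 08:30-17:45, 19:30-20:15 (add 5h to convert from UTC-5).
Nadia: not fully free for 14:00-15:15. Pablo: free for 14:00-15:15. Ines: not fully free for 14:00-15:15. Oona: free for 14:00-15:15.

Ines, Nadia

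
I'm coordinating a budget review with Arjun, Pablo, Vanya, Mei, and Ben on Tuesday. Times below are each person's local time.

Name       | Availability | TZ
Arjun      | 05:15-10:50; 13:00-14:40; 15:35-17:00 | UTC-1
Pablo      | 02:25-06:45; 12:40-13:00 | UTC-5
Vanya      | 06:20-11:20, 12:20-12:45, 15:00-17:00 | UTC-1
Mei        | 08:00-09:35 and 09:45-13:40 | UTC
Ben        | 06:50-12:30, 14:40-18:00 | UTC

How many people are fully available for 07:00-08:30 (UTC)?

2

Arjun in UTC: 06:15-11:50, 14:00-15:40, 16:35-18:00 (add 1h to convert from UTC-1).
Pablo in UTC: 07:25-11:45, 17:40-18:00 (add 5h to convert from UTC-5).
Vanya in UTC: 07:20-12:20, 13:20-13:45, 16:00-18:00 (add 1h to convert from UTC-1).
Mei in UTC: 08:00-09:35, 09:45-13:40.
Ben in UTC: 06:50-12:30, 14:40-18:00.
Arjun and Ben can make the full 07:00-08:30 slot — that's 2.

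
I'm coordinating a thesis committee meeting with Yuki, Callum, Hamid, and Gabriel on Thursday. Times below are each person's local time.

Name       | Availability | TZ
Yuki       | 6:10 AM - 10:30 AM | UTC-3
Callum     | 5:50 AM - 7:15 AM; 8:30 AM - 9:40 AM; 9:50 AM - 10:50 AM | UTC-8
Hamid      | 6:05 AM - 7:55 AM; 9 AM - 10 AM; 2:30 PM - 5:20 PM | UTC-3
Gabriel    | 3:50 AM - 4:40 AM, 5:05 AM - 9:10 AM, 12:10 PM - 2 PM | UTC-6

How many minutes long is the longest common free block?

Yuki in UTC: 09:10-13:30 (add 3h to convert from UTC-3).
Callum in UTC: 13:50-15:15, 16:30-17:40, 17:50-18:50 (add 8h to convert from UTC-8).
Hamid in UTC: 09:05-10:55, 12:00-13:00, 17:30-20:20 (add 3h to convert from UTC-3).
Gabriel in UTC: 09:50-10:40, 11:05-15:10, 18:10-20:00 (add 6h to convert from UTC-6).
Yuki ∩ Callum: ∅.
Yuki ∩ Callum ∩ Hamid: ∅.
Yuki ∩ Callum ∩ Hamid ∩ Gabriel: ∅.
There is no time when everyone is free.
No common window exists, so the longest block is 0 minutes.

0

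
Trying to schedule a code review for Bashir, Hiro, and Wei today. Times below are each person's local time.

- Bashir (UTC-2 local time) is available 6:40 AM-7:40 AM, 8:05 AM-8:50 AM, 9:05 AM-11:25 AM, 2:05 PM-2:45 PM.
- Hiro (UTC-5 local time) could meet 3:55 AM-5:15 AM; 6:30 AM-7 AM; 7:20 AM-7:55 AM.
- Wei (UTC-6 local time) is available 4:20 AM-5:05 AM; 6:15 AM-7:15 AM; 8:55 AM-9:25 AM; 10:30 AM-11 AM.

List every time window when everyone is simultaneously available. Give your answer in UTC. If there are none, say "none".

Bashir in UTC: 08:40-09:40, 10:05-10:50, 11:05-13:25, 16:05-16:45 (add 2h to convert from UTC-2).
Hiro in UTC: 08:55-10:15, 11:30-12:00, 12:20-12:55 (add 5h to convert from UTC-5).
Wei in UTC: 10:20-11:05, 12:15-13:15, 14:55-15:25, 16:30-17:00 (add 6h to convert from UTC-6).
Bashir ∩ Hiro: 08:55-09:40, 10:05-10:15, 11:30-12:00, 12:20-12:55.
Bashir ∩ Hiro ∩ Wei: 12:20-12:55.
So the common availability across everyone is 12:20-12:55.

12:20-12:55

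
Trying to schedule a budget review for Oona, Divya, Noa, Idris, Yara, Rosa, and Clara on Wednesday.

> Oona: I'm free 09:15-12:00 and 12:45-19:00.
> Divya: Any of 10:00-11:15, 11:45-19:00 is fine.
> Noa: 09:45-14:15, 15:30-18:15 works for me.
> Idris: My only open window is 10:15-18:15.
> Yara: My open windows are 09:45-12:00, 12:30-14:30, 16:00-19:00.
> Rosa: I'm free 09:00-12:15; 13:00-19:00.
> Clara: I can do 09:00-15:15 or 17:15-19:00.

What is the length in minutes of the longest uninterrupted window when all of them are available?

Oona ∩ Divya: 10:00-11:15, 11:45-12:00, 12:45-19:00.
Oona ∩ Divya ∩ Noa: 10:00-11:15, 11:45-12:00, 12:45-14:15, 15:30-18:15.
Oona ∩ Divya ∩ Noa ∩ Idris: 10:15-11:15, 11:45-12:00, 12:45-14:15, 15:30-18:15.
Oona ∩ Divya ∩ Noa ∩ Idris ∩ Yara: 10:15-11:15, 11:45-12:00, 12:45-14:15, 16:00-18:15.
Oona ∩ Divya ∩ Noa ∩ Idris ∩ Yara ∩ Rosa: 10:15-11:15, 11:45-12:00, 13:00-14:15, 16:00-18:15.
Oona ∩ Divya ∩ Noa ∩ Idris ∩ Yara ∩ Rosa ∩ Clara: 10:15-11:15, 11:45-12:00, 13:00-14:15, 17:15-18:15.
So the common availability across everyone is 10:15-11:15, 11:45-12:00, 13:00-14:15, 17:15-18:15.
The longest is 13:00-14:15 at 75 minutes.

75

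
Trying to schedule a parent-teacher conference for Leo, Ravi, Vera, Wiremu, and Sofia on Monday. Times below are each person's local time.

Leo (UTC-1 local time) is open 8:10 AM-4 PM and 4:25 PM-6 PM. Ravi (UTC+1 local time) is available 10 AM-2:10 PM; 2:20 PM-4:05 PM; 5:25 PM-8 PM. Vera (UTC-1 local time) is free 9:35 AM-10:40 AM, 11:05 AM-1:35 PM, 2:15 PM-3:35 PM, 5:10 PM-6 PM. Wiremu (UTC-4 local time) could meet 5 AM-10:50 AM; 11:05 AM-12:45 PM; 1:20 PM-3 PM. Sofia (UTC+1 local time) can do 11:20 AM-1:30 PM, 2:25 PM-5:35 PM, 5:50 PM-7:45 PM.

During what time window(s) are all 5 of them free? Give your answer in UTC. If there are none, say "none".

10:35-11:40, 12:05-12:30, 13:25-14:35, 16:25-16:35, 18:10-18:45

Leo in UTC: 09:10-17:00, 17:25-19:00 (add 1h to convert from UTC-1).
Ravi in UTC: 09:00-13:10, 13:20-15:05, 16:25-19:00 (subtract 1h to convert from UTC+1).
Vera in UTC: 10:35-11:40, 12:05-14:35, 15:15-16:35, 18:10-19:00 (add 1h to convert from UTC-1).
Wiremu in UTC: 09:00-14:50, 15:05-16:45, 17:20-19:00 (add 4h to convert from UTC-4).
Sofia in UTC: 10:20-12:30, 13:25-16:35, 16:50-18:45 (subtract 1h to convert from UTC+1).
Leo ∩ Ravi: 09:10-13:10, 13:20-15:05, 16:25-17:00, 17:25-19:00.
Leo ∩ Ravi ∩ Vera: 10:35-11:40, 12:05-13:10, 13:20-14:35, 16:25-16:35, 18:10-19:00.
Leo ∩ Ravi ∩ Vera ∩ Wiremu: 10:35-11:40, 12:05-13:10, 13:20-14:35, 16:25-16:35, 18:10-19:00.
Leo ∩ Ravi ∩ Vera ∩ Wiremu ∩ Sofia: 10:35-11:40, 12:05-12:30, 13:25-14:35, 16:25-16:35, 18:10-18:45.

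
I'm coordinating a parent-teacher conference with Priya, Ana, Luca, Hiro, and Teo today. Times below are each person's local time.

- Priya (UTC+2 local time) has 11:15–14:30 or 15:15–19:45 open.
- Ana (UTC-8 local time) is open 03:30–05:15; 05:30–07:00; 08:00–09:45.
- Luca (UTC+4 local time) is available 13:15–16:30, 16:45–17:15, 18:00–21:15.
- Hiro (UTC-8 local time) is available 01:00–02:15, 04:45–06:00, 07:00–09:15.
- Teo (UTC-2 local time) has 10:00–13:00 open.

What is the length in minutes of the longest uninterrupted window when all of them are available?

Priya in UTC: 09:15-12:30, 13:15-17:45 (subtract 2h to convert from UTC+2).
Ana in UTC: 11:30-13:15, 13:30-15:00, 16:00-17:45 (add 8h to convert from UTC-8).
Luca in UTC: 09:15-12:30, 12:45-13:15, 14:00-17:15 (subtract 4h to convert from UTC+4).
Hiro in UTC: 09:00-10:15, 12:45-14:00, 15:00-17:15 (add 8h to convert from UTC-8).
Teo in UTC: 12:00-15:00 (add 2h to convert from UTC-2).
Priya ∩ Ana: 11:30-12:30, 13:30-15:00, 16:00-17:45.
Priya ∩ Ana ∩ Luca: 11:30-12:30, 14:00-15:00, 16:00-17:15.
Priya ∩ Ana ∩ Luca ∩ Hiro: 16:00-17:15.
Priya ∩ Ana ∩ Luca ∩ Hiro ∩ Teo: ∅.
There is no time when everyone is free.
No common window exists, so the longest block is 0 minutes.

0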